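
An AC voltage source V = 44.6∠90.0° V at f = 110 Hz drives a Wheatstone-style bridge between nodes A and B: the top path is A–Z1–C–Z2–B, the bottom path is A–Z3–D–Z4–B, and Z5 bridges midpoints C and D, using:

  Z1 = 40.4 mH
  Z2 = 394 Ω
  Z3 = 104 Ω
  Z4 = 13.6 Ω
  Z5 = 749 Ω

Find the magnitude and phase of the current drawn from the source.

Step 1 — Angular frequency: ω = 2π·f = 2π·110 = 691.2 rad/s.
Step 2 — Component impedances:
  Z1: Z = jωL = j·691.2·0.0404 = 0 + j27.92 Ω
  Z2: Z = R = 394 Ω
  Z3: Z = R = 104 Ω
  Z4: Z = R = 13.6 Ω
  Z5: Z = R = 749 Ω
Step 3 — Bridge requires nodal analysis (the Z5 bridge couples midpoints C and D, so the two paths cannot be reduced to a simple series/parallel combination). Setting node B to ground and injecting 1 A at node A, the 3-node admittance system at A, C, D solves to V_A = Z_AB = 83.05 + j2.609 Ω = 83.09∠1.8° Ω.
Step 4 — Source phasor: V = 44.6∠90.0° V = 0 + j44.6 V.
Step 5 — Ohm's law: I = V / Z_total = (0 + j44.6) / (83.05 + j2.609) = 0.01685 + j0.5365 A.
Step 6 — Convert to polar: |I| = 0.5367 A, ∠I = 88.2°.

I = 0.5367∠88.2° A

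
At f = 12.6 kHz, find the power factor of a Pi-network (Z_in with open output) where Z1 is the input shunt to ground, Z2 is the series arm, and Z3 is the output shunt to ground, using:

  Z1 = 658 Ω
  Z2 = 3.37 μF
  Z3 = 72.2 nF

Step 1 — Angular frequency: ω = 2π·f = 2π·1.26e+04 = 7.917e+04 rad/s.
Step 2 — Component impedances:
  Z1: Z = R = 658 Ω
  Z2: Z = 1/(jωC) = -j/(ω·C) = 0 - j3.748 Ω
  Z3: Z = 1/(jωC) = -j/(ω·C) = 0 - j174.9 Ω
Step 3 — With open output, the series arm Z2 and the output shunt Z3 appear in series to ground: Z2 + Z3 = 0 - j178.7 Ω.
Step 4 — Parallel with input shunt Z1: Z_in = Z1 || (Z2 + Z3) = 45.2 - j166.4 Ω = 172.5∠-74.8° Ω.
Step 5 — Power factor: PF = cos(φ) = Re(Z)/|Z| = 45.197/172.45 = 0.2621.
Step 6 — Type: Im(Z) = -166.4 ⇒ leading (phase φ = -74.8°).

PF = 0.2621 (leading, φ = -74.8°)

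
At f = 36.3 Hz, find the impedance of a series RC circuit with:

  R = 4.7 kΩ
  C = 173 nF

Step 1 — Angular frequency: ω = 2π·f = 2π·36.3 = 228.1 rad/s.
Step 2 — Component impedances:
  R: Z = R = 4700 Ω
  C: Z = 1/(jωC) = -j/(ω·C) = 0 - j2.534e+04 Ω
Step 3 — Series combination: Z_total = R + C = 4700 - j2.534e+04 Ω = 2.578e+04∠-79.5° Ω.

Z = 4700 - j2.534e+04 Ω = 2.578e+04∠-79.5° Ω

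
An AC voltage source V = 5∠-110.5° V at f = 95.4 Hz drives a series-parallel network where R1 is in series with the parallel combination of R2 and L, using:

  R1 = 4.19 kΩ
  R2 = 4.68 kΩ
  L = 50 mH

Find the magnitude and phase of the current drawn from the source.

Step 1 — Angular frequency: ω = 2π·f = 2π·95.4 = 599.4 rad/s.
Step 2 — Component impedances:
  R1: Z = R = 4190 Ω
  R2: Z = R = 4680 Ω
  L: Z = jωL = j·599.4·0.05 = 0 + j29.97 Ω
Step 3 — Parallel branch: R2 || L = 1/(1/R2 + 1/L) = 0.1919 + j29.97 Ω.
Step 4 — Series with R1: Z_total = R1 + (R2 || L) = 4190 + j29.97 Ω = 4190∠0.4° Ω.
Step 5 — Source phasor: V = 5∠-110.5° V = -1.751 - j4.683 V.
Step 6 — Ohm's law: I = V / Z_total = (-1.751 - j4.683) / (4190 + j29.97) = -0.0004259 - j0.001115 A.
Step 7 — Convert to polar: |I| = 0.001193 A, ∠I = -110.9°.

I = 0.001193∠-110.9° A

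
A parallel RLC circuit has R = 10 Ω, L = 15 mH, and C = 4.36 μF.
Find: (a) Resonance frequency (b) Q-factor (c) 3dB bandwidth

Step 1 — Resonance: ω₀ = 1/√(LC) = 1/√(0.015·4.36e-06) = 3910 rad/s.
Step 2 — f₀ = ω₀/(2π) = 622.3 Hz.
Step 3 — Parallel Q: Q = R/(ω₀L) = 10/(3910·0.015) = 0.1705.
Step 4 — Bandwidth: Δω = ω₀/Q = 2.294e+04 rad/s; BW = Δω/(2π) = 3650 Hz.

(a) f₀ = 622.3 Hz  (b) Q = 0.1705  (c) BW = 3650 Hz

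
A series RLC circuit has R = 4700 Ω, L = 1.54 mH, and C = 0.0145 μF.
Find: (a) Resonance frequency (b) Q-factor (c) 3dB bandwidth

Step 1 — Resonance: ω₀ = 1/√(LC) = 1/√(0.00154·1.45e-08) = 2.116e+05 rad/s.
Step 2 — f₀ = ω₀/(2π) = 3.368e+04 Hz.
Step 3 — Series Q: Q = ω₀L/R = 2.116e+05·0.00154/4700 = 0.06934.
Step 4 — Bandwidth: Δω = ω₀/Q = 3.052e+06 rad/s; BW = Δω/(2π) = 4.857e+05 Hz.

(a) f₀ = 3.368e+04 Hz  (b) Q = 0.06934  (c) BW = 4.857e+05 Hz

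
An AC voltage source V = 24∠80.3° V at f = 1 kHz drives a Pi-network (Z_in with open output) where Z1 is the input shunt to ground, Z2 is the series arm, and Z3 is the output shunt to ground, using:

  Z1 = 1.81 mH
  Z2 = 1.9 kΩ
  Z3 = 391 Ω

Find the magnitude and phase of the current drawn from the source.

Step 1 — Angular frequency: ω = 2π·f = 2π·1000 = 6283 rad/s.
Step 2 — Component impedances:
  Z1: Z = jωL = j·6283·0.00181 = 0 + j11.37 Ω
  Z2: Z = R = 1900 Ω
  Z3: Z = R = 391 Ω
Step 3 — With open output, the series arm Z2 and the output shunt Z3 appear in series to ground: Z2 + Z3 = 2291 Ω.
Step 4 — Parallel with input shunt Z1: Z_in = Z1 || (Z2 + Z3) = 0.05645 + j11.37 Ω = 11.37∠89.7° Ω.
Step 5 — Source phasor: V = 24∠80.3° V = 4.044 + j23.66 V.
Step 6 — Ohm's law: I = V / Z_total = (4.044 + j23.66) / (0.05645 + j11.37) = 2.082 - j0.3452 A.
Step 7 — Convert to polar: |I| = 2.11 A, ∠I = -9.4°.

I = 2.11∠-9.4° A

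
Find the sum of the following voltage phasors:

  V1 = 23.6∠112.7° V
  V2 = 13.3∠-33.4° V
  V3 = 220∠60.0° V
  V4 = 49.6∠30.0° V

Step 1 — Convert each phasor to rectangular form:
  V1 = 23.6·(cos(112.7°) + j·sin(112.7°)) = -9.107 + j21.77 V
  V2 = 13.3·(cos(-33.4°) + j·sin(-33.4°)) = 11.1 - j7.321 V
  V3 = 220·(cos(60.0°) + j·sin(60.0°)) = 110 + j190.5 V
  V4 = 49.6·(cos(30.0°) + j·sin(30.0°)) = 42.95 + j24.8 V
Step 2 — Sum components: V_total = 155 + j229.8 V.
Step 3 — Convert to polar: |V_total| = 277.1 V, ∠V_total = 56.0°.

V_total = 277.1∠56.0° V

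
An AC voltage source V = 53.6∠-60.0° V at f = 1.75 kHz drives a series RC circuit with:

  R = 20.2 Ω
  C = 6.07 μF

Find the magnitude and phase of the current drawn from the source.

Step 1 — Angular frequency: ω = 2π·f = 2π·1750 = 1.1e+04 rad/s.
Step 2 — Component impedances:
  R: Z = R = 20.2 Ω
  C: Z = 1/(jωC) = -j/(ω·C) = 0 - j14.98 Ω
Step 3 — Series combination: Z_total = R + C = 20.2 - j14.98 Ω = 25.15∠-36.6° Ω.
Step 4 — Source phasor: V = 53.6∠-60.0° V = 26.8 - j46.42 V.
Step 5 — Ohm's law: I = V / Z_total = (26.8 - j46.42) / (20.2 - j14.98) = 1.955 - j0.8476 A.
Step 6 — Convert to polar: |I| = 2.131 A, ∠I = -23.4°.

I = 2.131∠-23.4° A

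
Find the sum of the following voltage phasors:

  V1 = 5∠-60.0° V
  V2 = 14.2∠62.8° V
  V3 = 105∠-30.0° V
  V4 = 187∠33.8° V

Step 1 — Convert each phasor to rectangular form:
  V1 = 5·(cos(-60.0°) + j·sin(-60.0°)) = 2.5 - j4.33 V
  V2 = 14.2·(cos(62.8°) + j·sin(62.8°)) = 6.491 + j12.63 V
  V3 = 105·(cos(-30.0°) + j·sin(-30.0°)) = 90.93 - j52.5 V
  V4 = 187·(cos(33.8°) + j·sin(33.8°)) = 155.4 + j104 V
Step 2 — Sum components: V_total = 255.3 + j59.83 V.
Step 3 — Convert to polar: |V_total| = 262.2 V, ∠V_total = 13.2°.

V_total = 262.2∠13.2° V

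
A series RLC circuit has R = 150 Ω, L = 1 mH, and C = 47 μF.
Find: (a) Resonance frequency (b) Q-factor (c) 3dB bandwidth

Step 1 — Resonance condition Im(Z)=0 gives ω₀ = 1/√(LC).
Step 2 — ω₀ = 1/√(0.001·4.7e-05) = 4613 rad/s.
Step 3 — f₀ = ω₀/(2π) = 734.1 Hz.
Step 4 — Series Q: Q = ω₀L/R = 4613·0.001/150 = 0.03075.
Step 5 — 3dB bandwidth: Δω = ω₀/Q = 1.5e+05 rad/s; BW = Δω/(2π) = 2.387e+04 Hz.

(a) f₀ = 734.1 Hz  (b) Q = 0.03075  (c) BW = 2.387e+04 Hz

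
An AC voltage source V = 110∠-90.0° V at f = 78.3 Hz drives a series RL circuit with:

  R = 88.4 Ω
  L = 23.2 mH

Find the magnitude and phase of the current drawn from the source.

Step 1 — Angular frequency: ω = 2π·f = 2π·78.3 = 492 rad/s.
Step 2 — Component impedances:
  R: Z = R = 88.4 Ω
  L: Z = jωL = j·492·0.0232 = 0 + j11.41 Ω
Step 3 — Series combination: Z_total = R + L = 88.4 + j11.41 Ω = 89.13∠7.4° Ω.
Step 4 — Source phasor: V = 110∠-90.0° V = 0 - j110 V.
Step 5 — Ohm's law: I = V / Z_total = (0 - j110) / (88.4 + j11.41) = -0.158 - j1.224 A.
Step 6 — Convert to polar: |I| = 1.234 A, ∠I = -97.4°.

I = 1.234∠-97.4° A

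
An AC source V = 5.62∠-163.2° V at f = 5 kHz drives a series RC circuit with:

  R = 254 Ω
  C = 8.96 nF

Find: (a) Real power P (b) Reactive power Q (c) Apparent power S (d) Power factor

Step 1 — Angular frequency: ω = 2π·f = 2π·5000 = 3.142e+04 rad/s.
Step 2 — Component impedances:
  R: Z = R = 254 Ω
  C: Z = 1/(jωC) = -j/(ω·C) = 0 - j3553 Ω
Step 3 — Series combination: Z_total = R + C = 254 - j3553 Ω = 3562∠-85.9° Ω.
Step 4 — Source phasor: V = 5.62∠-163.2° V = -5.38 - j1.624 V.
Step 5 — Current: I = V / Z = 0.0003472 - j0.001539 A = 0.001578∠-77.3° A.
Step 6 — Complex power: S = V·I* = 0.0006324 - j0.008845 VA.
Step 7 — Real power: P = Re(S) = 0.0006324 W.
Step 8 — Reactive power: Q = Im(S) = -0.008845 VAR.
Step 9 — Apparent power: |S| = 0.008868 VA.
Step 10 — Power factor: PF = P/|S| = 0.07132 (leading).

(a) P = 0.0006324 W  (b) Q = -0.008845 VAR  (c) S = 0.008868 VA  (d) PF = 0.07132 (leading)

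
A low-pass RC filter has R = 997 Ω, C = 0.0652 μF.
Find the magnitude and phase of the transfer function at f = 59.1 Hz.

Step 1 — Angular frequency: ω = 2π·59.1 = 371.3 rad/s.
Step 2 — Transfer function: H(jω) = 1/(1 + jωRC).
Step 3 — Denominator: 1 + jωRC = 1 + j·371.3·997·6.52e-08 = 1 + j0.02414.
Step 4 — H = 0.9994 - j0.02412.
Step 5 — Magnitude: |H| = 0.9997 (-0.0 dB); phase: φ = -1.4°.

|H| = 0.9997 (-0.0 dB), φ = -1.4°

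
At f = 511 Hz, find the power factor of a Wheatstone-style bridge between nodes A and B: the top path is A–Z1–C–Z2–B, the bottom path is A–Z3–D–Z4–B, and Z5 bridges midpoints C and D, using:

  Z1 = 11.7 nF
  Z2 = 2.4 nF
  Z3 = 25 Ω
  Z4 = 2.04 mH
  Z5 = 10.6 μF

Step 1 — Angular frequency: ω = 2π·f = 2π·511 = 3211 rad/s.
Step 2 — Component impedances:
  Z1: Z = 1/(jωC) = -j/(ω·C) = 0 - j2.662e+04 Ω
  Z2: Z = 1/(jωC) = -j/(ω·C) = 0 - j1.298e+05 Ω
  Z3: Z = R = 25 Ω
  Z4: Z = jωL = j·3211·0.00204 = 0 + j6.55 Ω
  Z5: Z = 1/(jωC) = -j/(ω·C) = 0 - j29.38 Ω
Step 3 — Bridge requires nodal analysis (the Z5 bridge couples midpoints C and D, so the two paths cannot be reduced to a simple series/parallel combination). Setting node B to ground and injecting 1 A at node A, the 3-node admittance system at A, C, D solves to V_A = Z_AB = 25 + j6.527 Ω = 25.84∠14.6° Ω.
Step 4 — Power factor: PF = cos(φ) = Re(Z)/|Z| = 25/25.838 = 0.9676.
Step 5 — Type: Im(Z) = 6.527 ⇒ lagging (phase φ = 14.6°).

PF = 0.9676 (lagging, φ = 14.6°)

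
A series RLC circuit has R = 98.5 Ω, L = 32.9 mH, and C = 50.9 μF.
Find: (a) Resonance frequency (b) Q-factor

Step 1 — Resonance condition Im(Z)=0 gives ω₀ = 1/√(LC).
Step 2 — ω₀ = 1/√(0.0329·5.09e-05) = 772.8 rad/s.
Step 3 — f₀ = ω₀/(2π) = 123 Hz.
Step 4 — Series Q: Q = ω₀L/R = 772.8·0.0329/98.5 = 0.2581.

(a) f₀ = 123 Hz  (b) Q = 0.2581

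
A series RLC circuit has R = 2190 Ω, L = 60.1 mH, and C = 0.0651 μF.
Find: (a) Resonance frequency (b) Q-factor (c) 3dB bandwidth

Step 1 — Resonance condition Im(Z)=0 gives ω₀ = 1/√(LC).
Step 2 — ω₀ = 1/√(0.0601·6.51e-08) = 1.599e+04 rad/s.
Step 3 — f₀ = ω₀/(2π) = 2544 Hz.
Step 4 — Series Q: Q = ω₀L/R = 1.599e+04·0.0601/2190 = 0.4387.
Step 5 — 3dB bandwidth: Δω = ω₀/Q = 3.644e+04 rad/s; BW = Δω/(2π) = 5799 Hz.

(a) f₀ = 2544 Hz  (b) Q = 0.4387  (c) BW = 5799 Hz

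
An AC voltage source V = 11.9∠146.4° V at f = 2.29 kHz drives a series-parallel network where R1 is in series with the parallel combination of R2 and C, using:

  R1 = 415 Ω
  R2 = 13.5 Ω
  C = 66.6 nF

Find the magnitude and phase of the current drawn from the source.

Step 1 — Angular frequency: ω = 2π·f = 2π·2290 = 1.439e+04 rad/s.
Step 2 — Component impedances:
  R1: Z = R = 415 Ω
  R2: Z = R = 13.5 Ω
  C: Z = 1/(jωC) = -j/(ω·C) = 0 - j1044 Ω
Step 3 — Parallel branch: R2 || C = 1/(1/R2 + 1/C) = 13.5 - j0.1746 Ω.
Step 4 — Series with R1: Z_total = R1 + (R2 || C) = 428.5 - j0.1746 Ω = 428.5∠-0.0° Ω.
Step 5 — Source phasor: V = 11.9∠146.4° V = -9.912 + j6.585 V.
Step 6 — Ohm's law: I = V / Z_total = (-9.912 + j6.585) / (428.5 - j0.1746) = -0.02314 + j0.01536 A.
Step 7 — Convert to polar: |I| = 0.02777 A, ∠I = 146.4°.

I = 0.02777∠146.4° A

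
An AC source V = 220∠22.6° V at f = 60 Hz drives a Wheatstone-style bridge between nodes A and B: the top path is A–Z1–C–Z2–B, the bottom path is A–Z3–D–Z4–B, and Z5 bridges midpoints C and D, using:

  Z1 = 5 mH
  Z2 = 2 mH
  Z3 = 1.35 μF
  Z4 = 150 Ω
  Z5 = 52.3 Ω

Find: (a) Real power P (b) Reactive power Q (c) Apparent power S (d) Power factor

Step 1 — Angular frequency: ω = 2π·f = 2π·60 = 377 rad/s.
Step 2 — Component impedances:
  Z1: Z = jωL = j·377·0.005 = 0 + j1.885 Ω
  Z2: Z = jωL = j·377·0.002 = 0 + j0.754 Ω
  Z3: Z = 1/(jωC) = -j/(ω·C) = 0 - j1965 Ω
  Z4: Z = R = 150 Ω
  Z5: Z = R = 52.3 Ω
Step 3 — Bridge requires nodal analysis (the Z5 bridge couples midpoints C and D, so the two paths cannot be reduced to a simple series/parallel combination). Setting node B to ground and injecting 1 A at node A, the 3-node admittance system at A, C, D solves to V_A = Z_AB = 0.002855 + j2.641 Ω = 2.641∠89.9° Ω.
Step 4 — Source phasor: V = 220∠22.6° V = 203.1 + j84.54 V.
Step 5 — Current: I = V / Z = 32.09 - j76.87 A = 83.3∠-67.3° A.
Step 6 — Complex power: S = V·I* = 19.81 + j1.833e+04 VA.
Step 7 — Real power: P = Re(S) = 19.81 W.
Step 8 — Reactive power: Q = Im(S) = 1.833e+04 VAR.
Step 9 — Apparent power: |S| = 1.833e+04 VA.
Step 10 — Power factor: PF = P/|S| = 0.001081 (lagging).

(a) P = 19.81 W  (b) Q = 1.833e+04 VAR  (c) S = 1.833e+04 VA  (d) PF = 0.001081 (lagging)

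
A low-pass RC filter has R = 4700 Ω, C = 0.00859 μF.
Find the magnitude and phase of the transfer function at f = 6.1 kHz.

Step 1 — Angular frequency: ω = 2π·6100 = 3.833e+04 rad/s.
Step 2 — Transfer function: H(jω) = 1/(1 + jωRC).
Step 3 — Denominator: 1 + jωRC = 1 + j·3.833e+04·4700·8.59e-09 = 1 + j1.547.
Step 4 — H = 0.2946 - j0.4559.
Step 5 — Magnitude: |H| = 0.5428 (-5.3 dB); phase: φ = -57.1°.

|H| = 0.5428 (-5.3 dB), φ = -57.1°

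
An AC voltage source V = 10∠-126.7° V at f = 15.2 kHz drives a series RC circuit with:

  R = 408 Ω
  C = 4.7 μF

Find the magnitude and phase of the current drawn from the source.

Step 1 — Angular frequency: ω = 2π·f = 2π·1.52e+04 = 9.55e+04 rad/s.
Step 2 — Component impedances:
  R: Z = R = 408 Ω
  C: Z = 1/(jωC) = -j/(ω·C) = 0 - j2.228 Ω
Step 3 — Series combination: Z_total = R + C = 408 - j2.228 Ω = 408∠-0.3° Ω.
Step 4 — Source phasor: V = 10∠-126.7° V = -5.976 - j8.018 V.
Step 5 — Ohm's law: I = V / Z_total = (-5.976 - j8.018) / (408 - j2.228) = -0.01454 - j0.01973 A.
Step 6 — Convert to polar: |I| = 0.02451 A, ∠I = -126.4°.

I = 0.02451∠-126.4° A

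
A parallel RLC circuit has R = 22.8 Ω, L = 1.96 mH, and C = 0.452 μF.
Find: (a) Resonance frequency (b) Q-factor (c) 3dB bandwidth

Step 1 — Resonance: ω₀ = 1/√(LC) = 1/√(0.00196·4.52e-07) = 3.36e+04 rad/s.
Step 2 — f₀ = ω₀/(2π) = 5347 Hz.
Step 3 — Parallel Q: Q = R/(ω₀L) = 22.8/(3.36e+04·0.00196) = 0.3462.
Step 4 — Bandwidth: Δω = ω₀/Q = 9.703e+04 rad/s; BW = Δω/(2π) = 1.544e+04 Hz.

(a) f₀ = 5347 Hz  (b) Q = 0.3462  (c) BW = 1.544e+04 Hz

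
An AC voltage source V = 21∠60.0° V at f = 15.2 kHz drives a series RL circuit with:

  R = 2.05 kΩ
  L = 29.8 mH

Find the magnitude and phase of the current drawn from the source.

Step 1 — Angular frequency: ω = 2π·f = 2π·1.52e+04 = 9.55e+04 rad/s.
Step 2 — Component impedances:
  R: Z = R = 2050 Ω
  L: Z = jωL = j·9.55e+04·0.0298 = 0 + j2846 Ω
Step 3 — Series combination: Z_total = R + L = 2050 + j2846 Ω = 3507∠54.2° Ω.
Step 4 — Source phasor: V = 21∠60.0° V = 10.5 + j18.19 V.
Step 5 — Ohm's law: I = V / Z_total = (10.5 + j18.19) / (2050 + j2846) = 0.005957 + j0.0006014 A.
Step 6 — Convert to polar: |I| = 0.005987 A, ∠I = 5.8°.

I = 0.005987∠5.8° A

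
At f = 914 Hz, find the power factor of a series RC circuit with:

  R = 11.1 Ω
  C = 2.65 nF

Step 1 — Angular frequency: ω = 2π·f = 2π·914 = 5743 rad/s.
Step 2 — Component impedances:
  R: Z = R = 11.1 Ω
  C: Z = 1/(jωC) = -j/(ω·C) = 0 - j6.571e+04 Ω
Step 3 — Series combination: Z_total = R + C = 11.1 - j6.571e+04 Ω = 6.571e+04∠-90.0° Ω.
Step 4 — Power factor: PF = cos(φ) = Re(Z)/|Z| = 11.1/6.571e+04 = 0.0001689.
Step 5 — Type: Im(Z) = -6.571e+04 ⇒ leading (phase φ = -90.0°).

PF = 0.0001689 (leading, φ = -90.0°)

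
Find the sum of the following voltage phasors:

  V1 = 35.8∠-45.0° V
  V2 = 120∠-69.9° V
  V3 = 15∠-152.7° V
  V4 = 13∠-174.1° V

Step 1 — Convert each phasor to rectangular form:
  V1 = 35.8·(cos(-45.0°) + j·sin(-45.0°)) = 25.31 - j25.31 V
  V2 = 120·(cos(-69.9°) + j·sin(-69.9°)) = 41.24 - j112.7 V
  V3 = 15·(cos(-152.7°) + j·sin(-152.7°)) = -13.33 - j6.88 V
  V4 = 13·(cos(-174.1°) + j·sin(-174.1°)) = -12.93 - j1.336 V
Step 2 — Sum components: V_total = 40.29 - j146.2 V.
Step 3 — Convert to polar: |V_total| = 151.7 V, ∠V_total = -74.6°.

V_total = 151.7∠-74.6° V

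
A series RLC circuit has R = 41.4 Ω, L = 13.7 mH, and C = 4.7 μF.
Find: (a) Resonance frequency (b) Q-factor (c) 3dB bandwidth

Step 1 — Resonance: ω₀ = 1/√(LC) = 1/√(0.0137·4.7e-06) = 3941 rad/s.
Step 2 — f₀ = ω₀/(2π) = 627.2 Hz.
Step 3 — Series Q: Q = ω₀L/R = 3941·0.0137/41.4 = 1.304.
Step 4 — Bandwidth: Δω = ω₀/Q = 3022 rad/s; BW = Δω/(2π) = 480.9 Hz.

(a) f₀ = 627.2 Hz  (b) Q = 1.304  (c) BW = 480.9 Hz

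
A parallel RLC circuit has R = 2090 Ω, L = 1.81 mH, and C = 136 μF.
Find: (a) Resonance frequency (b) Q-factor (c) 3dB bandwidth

Step 1 — Resonance: ω₀ = 1/√(LC) = 1/√(0.00181·0.000136) = 2016 rad/s.
Step 2 — f₀ = ω₀/(2π) = 320.8 Hz.
Step 3 — Parallel Q: Q = R/(ω₀L) = 2090/(2016·0.00181) = 572.9.
Step 4 — Bandwidth: Δω = ω₀/Q = 3.518 rad/s; BW = Δω/(2π) = 0.5599 Hz.

(a) f₀ = 320.8 Hz  (b) Q = 572.9  (c) BW = 0.5599 Hz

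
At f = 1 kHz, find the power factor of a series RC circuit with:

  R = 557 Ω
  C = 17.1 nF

Step 1 — Angular frequency: ω = 2π·f = 2π·1000 = 6283 rad/s.
Step 2 — Component impedances:
  R: Z = R = 557 Ω
  C: Z = 1/(jωC) = -j/(ω·C) = 0 - j9307 Ω
Step 3 — Series combination: Z_total = R + C = 557 - j9307 Ω = 9324∠-86.6° Ω.
Step 4 — Power factor: PF = cos(φ) = Re(Z)/|Z| = 557/9324 = 0.05974.
Step 5 — Type: Im(Z) = -9307 ⇒ leading (phase φ = -86.6°).

PF = 0.05974 (leading, φ = -86.6°)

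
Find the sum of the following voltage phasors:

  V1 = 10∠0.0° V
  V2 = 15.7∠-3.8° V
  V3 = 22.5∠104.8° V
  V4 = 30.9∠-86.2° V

Step 1 — Convert each phasor to rectangular form:
  V1 = 10·(cos(0.0°) + j·sin(0.0°)) = 10 V
  V2 = 15.7·(cos(-3.8°) + j·sin(-3.8°)) = 15.67 - j1.041 V
  V3 = 22.5·(cos(104.8°) + j·sin(104.8°)) = -5.748 + j21.75 V
  V4 = 30.9·(cos(-86.2°) + j·sin(-86.2°)) = 2.048 - j30.83 V
Step 2 — Sum components: V_total = 21.97 - j10.12 V.
Step 3 — Convert to polar: |V_total| = 24.18 V, ∠V_total = -24.7°.

V_total = 24.18∠-24.7° V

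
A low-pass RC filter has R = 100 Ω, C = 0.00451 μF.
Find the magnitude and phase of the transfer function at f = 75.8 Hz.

Step 1 — Angular frequency: ω = 2π·75.8 = 476.3 rad/s.
Step 2 — Transfer function: H(jω) = 1/(1 + jωRC).
Step 3 — Denominator: 1 + jωRC = 1 + j·476.3·100·4.51e-09 = 1 + j0.0002148.
Step 4 — H = 1 - j0.0002148.
Step 5 — Magnitude: |H| = 1 (-0.0 dB); phase: φ = -0.0°.

|H| = 1 (-0.0 dB), φ = -0.0°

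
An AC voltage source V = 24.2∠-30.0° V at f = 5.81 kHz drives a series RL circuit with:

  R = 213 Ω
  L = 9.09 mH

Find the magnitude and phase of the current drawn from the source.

Step 1 — Angular frequency: ω = 2π·f = 2π·5810 = 3.651e+04 rad/s.
Step 2 — Component impedances:
  R: Z = R = 213 Ω
  L: Z = jωL = j·3.651e+04·0.00909 = 0 + j331.8 Ω
Step 3 — Series combination: Z_total = R + L = 213 + j331.8 Ω = 394.3∠57.3° Ω.
Step 4 — Source phasor: V = 24.2∠-30.0° V = 20.96 - j12.1 V.
Step 5 — Ohm's law: I = V / Z_total = (20.96 - j12.1) / (213 + j331.8) = 0.002887 - j0.0613 A.
Step 6 — Convert to polar: |I| = 0.06137 A, ∠I = -87.3°.

I = 0.06137∠-87.3° A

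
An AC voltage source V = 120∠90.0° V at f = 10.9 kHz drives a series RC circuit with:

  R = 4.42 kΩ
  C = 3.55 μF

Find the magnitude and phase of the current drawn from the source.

Step 1 — Angular frequency: ω = 2π·f = 2π·1.09e+04 = 6.849e+04 rad/s.
Step 2 — Component impedances:
  R: Z = R = 4420 Ω
  C: Z = 1/(jωC) = -j/(ω·C) = 0 - j4.113 Ω
Step 3 — Series combination: Z_total = R + C = 4420 - j4.113 Ω = 4420∠-0.1° Ω.
Step 4 — Source phasor: V = 120∠90.0° V = 0 + j120 V.
Step 5 — Ohm's law: I = V / Z_total = (0 + j120) / (4420 - j4.113) = -2.526e-05 + j0.02715 A.
Step 6 — Convert to polar: |I| = 0.02715 A, ∠I = 90.1°.

I = 0.02715∠90.1° A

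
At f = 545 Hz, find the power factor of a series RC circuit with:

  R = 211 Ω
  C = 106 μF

Step 1 — Angular frequency: ω = 2π·f = 2π·545 = 3424 rad/s.
Step 2 — Component impedances:
  R: Z = R = 211 Ω
  C: Z = 1/(jωC) = -j/(ω·C) = 0 - j2.755 Ω
Step 3 — Series combination: Z_total = R + C = 211 - j2.755 Ω = 211∠-0.7° Ω.
Step 4 — Power factor: PF = cos(φ) = Re(Z)/|Z| = 211/211.02 = 0.9999.
Step 5 — Type: Im(Z) = -2.755 ⇒ leading (phase φ = -0.7°).

PF = 0.9999 (leading, φ = -0.7°)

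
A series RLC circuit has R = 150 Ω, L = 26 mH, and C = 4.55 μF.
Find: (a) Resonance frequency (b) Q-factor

Step 1 — Resonance condition Im(Z)=0 gives ω₀ = 1/√(LC).
Step 2 — ω₀ = 1/√(0.026·4.55e-06) = 2907 rad/s.
Step 3 — f₀ = ω₀/(2π) = 462.7 Hz.
Step 4 — Series Q: Q = ω₀L/R = 2907·0.026/150 = 0.504.

(a) f₀ = 462.7 Hz  (b) Q = 0.504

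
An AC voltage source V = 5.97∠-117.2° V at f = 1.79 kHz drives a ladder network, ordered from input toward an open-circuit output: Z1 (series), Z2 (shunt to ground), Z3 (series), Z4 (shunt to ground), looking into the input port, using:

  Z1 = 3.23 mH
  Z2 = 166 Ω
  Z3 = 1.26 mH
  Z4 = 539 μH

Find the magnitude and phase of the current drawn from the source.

Step 1 — Angular frequency: ω = 2π·f = 2π·1790 = 1.125e+04 rad/s.
Step 2 — Component impedances:
  Z1: Z = jωL = j·1.125e+04·0.00323 = 0 + j36.33 Ω
  Z2: Z = R = 166 Ω
  Z3: Z = jωL = j·1.125e+04·0.00126 = 0 + j14.17 Ω
  Z4: Z = jωL = j·1.125e+04·0.000539 = 0 + j6.062 Ω
Step 3 — Ladder network (open output): work backward from the far end, alternating series and parallel combinations. Z_in = 2.43 + j56.26 Ω = 56.32∠87.5° Ω.
Step 4 — Source phasor: V = 5.97∠-117.2° V = -2.729 - j5.31 V.
Step 5 — Ohm's law: I = V / Z_total = (-2.729 - j5.31) / (2.43 + j56.26) = -0.09629 + j0.04434 A.
Step 6 — Convert to polar: |I| = 0.106 A, ∠I = 155.3°.

I = 0.106∠155.3° A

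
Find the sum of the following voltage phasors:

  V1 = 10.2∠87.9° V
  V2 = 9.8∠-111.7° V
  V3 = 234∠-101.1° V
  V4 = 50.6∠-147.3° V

Step 1 — Convert each phasor to rectangular form:
  V1 = 10.2·(cos(87.9°) + j·sin(87.9°)) = 0.3738 + j10.19 V
  V2 = 9.8·(cos(-111.7°) + j·sin(-111.7°)) = -3.624 - j9.105 V
  V3 = 234·(cos(-101.1°) + j·sin(-101.1°)) = -45.05 - j229.6 V
  V4 = 50.6·(cos(-147.3°) + j·sin(-147.3°)) = -42.58 - j27.34 V
Step 2 — Sum components: V_total = -90.88 - j255.9 V.
Step 3 — Convert to polar: |V_total| = 271.5 V, ∠V_total = -109.6°.

V_total = 271.5∠-109.6° V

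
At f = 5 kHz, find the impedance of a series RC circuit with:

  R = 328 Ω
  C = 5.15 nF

Step 1 — Angular frequency: ω = 2π·f = 2π·5000 = 3.142e+04 rad/s.
Step 2 — Component impedances:
  R: Z = R = 328 Ω
  C: Z = 1/(jωC) = -j/(ω·C) = 0 - j6181 Ω
Step 3 — Series combination: Z_total = R + C = 328 - j6181 Ω = 6189∠-87.0° Ω.

Z = 328 - j6181 Ω = 6189∠-87.0° Ω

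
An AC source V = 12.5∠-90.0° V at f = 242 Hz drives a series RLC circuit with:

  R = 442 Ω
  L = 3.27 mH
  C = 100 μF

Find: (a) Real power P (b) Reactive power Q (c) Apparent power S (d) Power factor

Step 1 — Angular frequency: ω = 2π·f = 2π·242 = 1521 rad/s.
Step 2 — Component impedances:
  R: Z = R = 442 Ω
  L: Z = jωL = j·1521·0.00327 = 0 + j4.972 Ω
  C: Z = 1/(jωC) = -j/(ω·C) = 0 - j6.577 Ω
Step 3 — Series combination: Z_total = R + L + C = 442 - j1.605 Ω = 442∠-0.2° Ω.
Step 4 — Source phasor: V = 12.5∠-90.0° V = 0 - j12.5 V.
Step 5 — Current: I = V / Z = 0.0001027 - j0.02828 A = 0.02828∠-89.8° A.
Step 6 — Complex power: S = V·I* = 0.3535 - j0.001283 VA.
Step 7 — Real power: P = Re(S) = 0.3535 W.
Step 8 — Reactive power: Q = Im(S) = -0.001283 VAR.
Step 9 — Apparent power: |S| = 0.3535 VA.
Step 10 — Power factor: PF = P/|S| = 1 (leading).

(a) P = 0.3535 W  (b) Q = -0.001283 VAR  (c) S = 0.3535 VA  (d) PF = 1 (leading)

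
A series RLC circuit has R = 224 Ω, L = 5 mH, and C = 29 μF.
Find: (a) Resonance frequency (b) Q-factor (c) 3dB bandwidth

Step 1 — Resonance: ω₀ = 1/√(LC) = 1/√(0.005·2.9e-05) = 2626 rad/s.
Step 2 — f₀ = ω₀/(2π) = 418 Hz.
Step 3 — Series Q: Q = ω₀L/R = 2626·0.005/224 = 0.05862.
Step 4 — Bandwidth: Δω = ω₀/Q = 4.48e+04 rad/s; BW = Δω/(2π) = 7130 Hz.

(a) f₀ = 418 Hz  (b) Q = 0.05862  (c) BW = 7130 Hz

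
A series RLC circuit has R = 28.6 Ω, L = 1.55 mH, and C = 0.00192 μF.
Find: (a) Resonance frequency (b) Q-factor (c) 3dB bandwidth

Step 1 — Resonance condition Im(Z)=0 gives ω₀ = 1/√(LC).
Step 2 — ω₀ = 1/√(0.00155·1.92e-09) = 5.797e+05 rad/s.
Step 3 — f₀ = ω₀/(2π) = 9.226e+04 Hz.
Step 4 — Series Q: Q = ω₀L/R = 5.797e+05·0.00155/28.6 = 31.42.
Step 5 — 3dB bandwidth: Δω = ω₀/Q = 1.845e+04 rad/s; BW = Δω/(2π) = 2937 Hz.

(a) f₀ = 9.226e+04 Hz  (b) Q = 31.42  (c) BW = 2937 Hz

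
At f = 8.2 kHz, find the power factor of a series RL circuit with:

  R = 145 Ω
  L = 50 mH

Step 1 — Angular frequency: ω = 2π·f = 2π·8200 = 5.152e+04 rad/s.
Step 2 — Component impedances:
  R: Z = R = 145 Ω
  L: Z = jωL = j·5.152e+04·0.05 = 0 + j2576 Ω
Step 3 — Series combination: Z_total = R + L = 145 + j2576 Ω = 2580∠86.8° Ω.
Step 4 — Power factor: PF = cos(φ) = Re(Z)/|Z| = 145/2580 = 0.0562.
Step 5 — Type: Im(Z) = 2576 ⇒ lagging (phase φ = 86.8°).

PF = 0.0562 (lagging, φ = 86.8°)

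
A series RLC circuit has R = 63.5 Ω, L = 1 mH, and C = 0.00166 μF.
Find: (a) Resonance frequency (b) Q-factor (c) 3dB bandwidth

Step 1 — Resonance: ω₀ = 1/√(LC) = 1/√(0.001·1.66e-09) = 7.762e+05 rad/s.
Step 2 — f₀ = ω₀/(2π) = 1.235e+05 Hz.
Step 3 — Series Q: Q = ω₀L/R = 7.762e+05·0.001/63.5 = 12.22.
Step 4 — Bandwidth: Δω = ω₀/Q = 6.35e+04 rad/s; BW = Δω/(2π) = 1.011e+04 Hz.

(a) f₀ = 1.235e+05 Hz  (b) Q = 12.22  (c) BW = 1.011e+04 Hz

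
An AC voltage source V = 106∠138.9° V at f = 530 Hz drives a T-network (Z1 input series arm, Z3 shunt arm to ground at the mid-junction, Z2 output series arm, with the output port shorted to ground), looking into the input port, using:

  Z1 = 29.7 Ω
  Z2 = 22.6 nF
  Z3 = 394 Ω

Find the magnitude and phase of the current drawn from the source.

Step 1 — Angular frequency: ω = 2π·f = 2π·530 = 3330 rad/s.
Step 2 — Component impedances:
  Z1: Z = R = 29.7 Ω
  Z2: Z = 1/(jωC) = -j/(ω·C) = 0 - j1.329e+04 Ω
  Z3: Z = R = 394 Ω
Step 3 — With the output port shorted to ground, the output series arm Z2 runs from the junction to ground; the shunt arm Z3 also runs from the junction to ground. They appear in parallel: Z3 || Z2 = 393.7 - j11.67 Ω.
Step 4 — Series with input arm Z1: Z_in = Z1 + (Z3 || Z2) = 423.4 - j11.67 Ω = 423.5∠-1.6° Ω.
Step 5 — Source phasor: V = 106∠138.9° V = -79.88 + j69.68 V.
Step 6 — Ohm's law: I = V / Z_total = (-79.88 + j69.68) / (423.4 - j11.67) = -0.1931 + j0.1593 A.
Step 7 — Convert to polar: |I| = 0.2503 A, ∠I = 140.5°.

I = 0.2503∠140.5° A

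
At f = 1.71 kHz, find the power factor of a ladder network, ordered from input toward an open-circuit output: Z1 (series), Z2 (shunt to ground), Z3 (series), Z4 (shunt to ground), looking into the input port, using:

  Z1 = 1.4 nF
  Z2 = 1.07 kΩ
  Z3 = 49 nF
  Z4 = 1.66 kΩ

Step 1 — Angular frequency: ω = 2π·f = 2π·1710 = 1.074e+04 rad/s.
Step 2 — Component impedances:
  Z1: Z = 1/(jωC) = -j/(ω·C) = 0 - j6.648e+04 Ω
  Z2: Z = R = 1070 Ω
  Z3: Z = 1/(jωC) = -j/(ω·C) = 0 - j1899 Ω
  Z4: Z = R = 1660 Ω
Step 3 — Ladder network (open output): work backward from the far end, alternating series and parallel combinations. Z_in = 787.4 - j6.668e+04 Ω = 6.668e+04∠-89.3° Ω.
Step 4 — Power factor: PF = cos(φ) = Re(Z)/|Z| = 787.4/6.668e+04 = 0.01181.
Step 5 — Type: Im(Z) = -6.668e+04 ⇒ leading (phase φ = -89.3°).

PF = 0.01181 (leading, φ = -89.3°)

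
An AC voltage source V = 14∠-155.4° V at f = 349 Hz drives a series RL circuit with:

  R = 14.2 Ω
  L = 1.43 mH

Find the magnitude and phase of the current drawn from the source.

Step 1 — Angular frequency: ω = 2π·f = 2π·349 = 2193 rad/s.
Step 2 — Component impedances:
  R: Z = R = 14.2 Ω
  L: Z = jωL = j·2193·0.00143 = 0 + j3.136 Ω
Step 3 — Series combination: Z_total = R + L = 14.2 + j3.136 Ω = 14.54∠12.5° Ω.
Step 4 — Source phasor: V = 14∠-155.4° V = -12.73 - j5.828 V.
Step 5 — Ohm's law: I = V / Z_total = (-12.73 - j5.828) / (14.2 + j3.136) = -0.9412 - j0.2026 A.
Step 6 — Convert to polar: |I| = 0.9627 A, ∠I = -167.9°.

I = 0.9627∠-167.9° A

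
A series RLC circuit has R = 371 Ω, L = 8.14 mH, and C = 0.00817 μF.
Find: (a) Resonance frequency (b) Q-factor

Step 1 — Resonance condition Im(Z)=0 gives ω₀ = 1/√(LC).
Step 2 — ω₀ = 1/√(0.00814·8.17e-09) = 1.226e+05 rad/s.
Step 3 — f₀ = ω₀/(2π) = 1.952e+04 Hz.
Step 4 — Series Q: Q = ω₀L/R = 1.226e+05·0.00814/371 = 2.69.

(a) f₀ = 1.952e+04 Hz  (b) Q = 2.69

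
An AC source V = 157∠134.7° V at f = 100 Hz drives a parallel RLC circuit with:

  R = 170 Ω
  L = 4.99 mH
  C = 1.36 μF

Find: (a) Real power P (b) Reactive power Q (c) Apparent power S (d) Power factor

Step 1 — Angular frequency: ω = 2π·f = 2π·100 = 628.3 rad/s.
Step 2 — Component impedances:
  R: Z = R = 170 Ω
  L: Z = jωL = j·628.3·0.00499 = 0 + j3.135 Ω
  C: Z = 1/(jωC) = -j/(ω·C) = 0 - j1170 Ω
Step 3 — Parallel combination: 1/Z_total = 1/R + 1/L + 1/C; Z_total = 0.05812 + j3.143 Ω = 3.143∠88.9° Ω.
Step 4 — Source phasor: V = 157∠134.7° V = -110.4 + j111.6 V.
Step 5 — Current: I = V / Z = 34.85 + j35.78 A = 49.95∠45.8° A.
Step 6 — Complex power: S = V·I* = 145 + j7841 VA.
Step 7 — Real power: P = Re(S) = 145 W.
Step 8 — Reactive power: Q = Im(S) = 7841 VAR.
Step 9 — Apparent power: |S| = 7842 VA.
Step 10 — Power factor: PF = P/|S| = 0.01849 (lagging).

(a) P = 145 W  (b) Q = 7841 VAR  (c) S = 7842 VA  (d) PF = 0.01849 (lagging)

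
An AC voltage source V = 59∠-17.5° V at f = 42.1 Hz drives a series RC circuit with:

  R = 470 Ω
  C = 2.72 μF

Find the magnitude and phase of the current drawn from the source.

Step 1 — Angular frequency: ω = 2π·f = 2π·42.1 = 264.5 rad/s.
Step 2 — Component impedances:
  R: Z = R = 470 Ω
  C: Z = 1/(jωC) = -j/(ω·C) = 0 - j1390 Ω
Step 3 — Series combination: Z_total = R + C = 470 - j1390 Ω = 1467∠-71.3° Ω.
Step 4 — Source phasor: V = 59∠-17.5° V = 56.27 - j17.74 V.
Step 5 — Ohm's law: I = V / Z_total = (56.27 - j17.74) / (470 - j1390) = 0.02374 + j0.03246 A.
Step 6 — Convert to polar: |I| = 0.04021 A, ∠I = 53.8°.

I = 0.04021∠53.8° A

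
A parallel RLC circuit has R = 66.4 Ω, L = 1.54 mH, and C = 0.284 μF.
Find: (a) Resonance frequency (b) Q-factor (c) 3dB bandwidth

Step 1 — Resonance: ω₀ = 1/√(LC) = 1/√(0.00154·2.84e-07) = 4.782e+04 rad/s.
Step 2 — f₀ = ω₀/(2π) = 7610 Hz.
Step 3 — Parallel Q: Q = R/(ω₀L) = 66.4/(4.782e+04·0.00154) = 0.9017.
Step 4 — Bandwidth: Δω = ω₀/Q = 5.303e+04 rad/s; BW = Δω/(2π) = 8440 Hz.

(a) f₀ = 7610 Hz  (b) Q = 0.9017  (c) BW = 8440 Hz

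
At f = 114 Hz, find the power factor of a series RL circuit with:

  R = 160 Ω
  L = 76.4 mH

Step 1 — Angular frequency: ω = 2π·f = 2π·114 = 716.3 rad/s.
Step 2 — Component impedances:
  R: Z = R = 160 Ω
  L: Z = jωL = j·716.3·0.0764 = 0 + j54.72 Ω
Step 3 — Series combination: Z_total = R + L = 160 + j54.72 Ω = 169.1∠18.9° Ω.
Step 4 — Power factor: PF = cos(φ) = Re(Z)/|Z| = 160/169.1 = 0.9462.
Step 5 — Type: Im(Z) = 54.72 ⇒ lagging (phase φ = 18.9°).

PF = 0.9462 (lagging, φ = 18.9°)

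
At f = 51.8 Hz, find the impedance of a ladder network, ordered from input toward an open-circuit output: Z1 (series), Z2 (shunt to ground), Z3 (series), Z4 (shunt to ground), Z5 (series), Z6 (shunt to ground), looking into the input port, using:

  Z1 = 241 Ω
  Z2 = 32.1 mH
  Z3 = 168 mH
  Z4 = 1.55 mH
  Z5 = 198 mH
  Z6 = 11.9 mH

Step 1 — Angular frequency: ω = 2π·f = 2π·51.8 = 325.5 rad/s.
Step 2 — Component impedances:
  Z1: Z = R = 241 Ω
  Z2: Z = jωL = j·325.5·0.0321 = 0 + j10.45 Ω
  Z3: Z = jωL = j·325.5·0.168 = 0 + j54.68 Ω
  Z4: Z = jωL = j·325.5·0.00155 = 0 + j0.5045 Ω
  Z5: Z = jωL = j·325.5·0.198 = 0 + j64.44 Ω
  Z6: Z = jωL = j·325.5·0.0119 = 0 + j3.873 Ω
Step 3 — Ladder network (open output): work backward from the far end, alternating series and parallel combinations. Z_in = 241 + j8.784 Ω = 241.2∠2.1° Ω.

Z = 241 + j8.784 Ω = 241.2∠2.1° Ω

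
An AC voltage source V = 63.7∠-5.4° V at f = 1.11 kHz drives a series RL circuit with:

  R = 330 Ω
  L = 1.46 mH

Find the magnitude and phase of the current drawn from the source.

Step 1 — Angular frequency: ω = 2π·f = 2π·1110 = 6974 rad/s.
Step 2 — Component impedances:
  R: Z = R = 330 Ω
  L: Z = jωL = j·6974·0.00146 = 0 + j10.18 Ω
Step 3 — Series combination: Z_total = R + L = 330 + j10.18 Ω = 330.2∠1.8° Ω.
Step 4 — Source phasor: V = 63.7∠-5.4° V = 63.42 - j5.995 V.
Step 5 — Ohm's law: I = V / Z_total = (63.42 - j5.995) / (330 + j10.18) = 0.1914 - j0.02407 A.
Step 6 — Convert to polar: |I| = 0.1929 A, ∠I = -7.2°.

I = 0.1929∠-7.2° A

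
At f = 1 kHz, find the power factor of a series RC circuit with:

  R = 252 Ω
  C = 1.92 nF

Step 1 — Angular frequency: ω = 2π·f = 2π·1000 = 6283 rad/s.
Step 2 — Component impedances:
  R: Z = R = 252 Ω
  C: Z = 1/(jωC) = -j/(ω·C) = 0 - j8.289e+04 Ω
Step 3 — Series combination: Z_total = R + C = 252 - j8.289e+04 Ω = 8.289e+04∠-89.8° Ω.
Step 4 — Power factor: PF = cos(φ) = Re(Z)/|Z| = 252/8.289e+04 = 0.00304.
Step 5 — Type: Im(Z) = -8.289e+04 ⇒ leading (phase φ = -89.8°).

PF = 0.00304 (leading, φ = -89.8°)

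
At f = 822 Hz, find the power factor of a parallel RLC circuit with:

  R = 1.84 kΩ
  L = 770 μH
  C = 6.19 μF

Step 1 — Angular frequency: ω = 2π·f = 2π·822 = 5165 rad/s.
Step 2 — Component impedances:
  R: Z = R = 1840 Ω
  L: Z = jωL = j·5165·0.00077 = 0 + j3.977 Ω
  C: Z = 1/(jωC) = -j/(ω·C) = 0 - j31.28 Ω
Step 3 — Parallel combination: 1/Z_total = 1/R + 1/L + 1/C; Z_total = 0.01128 + j4.556 Ω = 4.556∠89.9° Ω.
Step 4 — Power factor: PF = cos(φ) = Re(Z)/|Z| = 0.01128/4.556 = 0.002476.
Step 5 — Type: Im(Z) = 4.556 ⇒ lagging (phase φ = 89.9°).

PF = 0.002476 (lagging, φ = 89.9°)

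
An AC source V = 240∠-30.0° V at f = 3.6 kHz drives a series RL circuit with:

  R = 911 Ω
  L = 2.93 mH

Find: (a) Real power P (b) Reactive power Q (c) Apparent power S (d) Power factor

Step 1 — Angular frequency: ω = 2π·f = 2π·3600 = 2.262e+04 rad/s.
Step 2 — Component impedances:
  R: Z = R = 911 Ω
  L: Z = jωL = j·2.262e+04·0.00293 = 0 + j66.28 Ω
Step 3 — Series combination: Z_total = R + L = 911 + j66.28 Ω = 913.4∠4.2° Ω.
Step 4 — Source phasor: V = 240∠-30.0° V = 207.8 - j120 V.
Step 5 — Current: I = V / Z = 0.2174 - j0.1475 A = 0.2628∠-34.2° A.
Step 6 — Complex power: S = V·I* = 62.89 + j4.576 VA.
Step 7 — Real power: P = Re(S) = 62.89 W.
Step 8 — Reactive power: Q = Im(S) = 4.576 VAR.
Step 9 — Apparent power: |S| = 63.06 VA.
Step 10 — Power factor: PF = P/|S| = 0.9974 (lagging).

(a) P = 62.89 W  (b) Q = 4.576 VAR  (c) S = 63.06 VA  (d) PF = 0.9974 (lagging)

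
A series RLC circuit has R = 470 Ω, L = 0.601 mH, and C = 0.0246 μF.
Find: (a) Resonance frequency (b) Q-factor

Step 1 — Resonance condition Im(Z)=0 gives ω₀ = 1/√(LC).
Step 2 — ω₀ = 1/√(0.000601·2.46e-08) = 2.601e+05 rad/s.
Step 3 — f₀ = ω₀/(2π) = 4.139e+04 Hz.
Step 4 — Series Q: Q = ω₀L/R = 2.601e+05·0.000601/470 = 0.3326.

(a) f₀ = 4.139e+04 Hz  (b) Q = 0.3326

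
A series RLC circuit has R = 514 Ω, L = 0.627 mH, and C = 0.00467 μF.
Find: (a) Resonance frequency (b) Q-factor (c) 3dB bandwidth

Step 1 — Resonance: ω₀ = 1/√(LC) = 1/√(0.000627·4.67e-09) = 5.844e+05 rad/s.
Step 2 — f₀ = ω₀/(2π) = 9.301e+04 Hz.
Step 3 — Series Q: Q = ω₀L/R = 5.844e+05·0.000627/514 = 0.7129.
Step 4 — Bandwidth: Δω = ω₀/Q = 8.198e+05 rad/s; BW = Δω/(2π) = 1.305e+05 Hz.

(a) f₀ = 9.301e+04 Hz  (b) Q = 0.7129  (c) BW = 1.305e+05 Hz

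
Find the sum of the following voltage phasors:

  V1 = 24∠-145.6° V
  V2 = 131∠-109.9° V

Step 1 — Convert each phasor to rectangular form:
  V1 = 24·(cos(-145.6°) + j·sin(-145.6°)) = -19.8 - j13.56 V
  V2 = 131·(cos(-109.9°) + j·sin(-109.9°)) = -44.59 - j123.2 V
Step 2 — Sum components: V_total = -64.39 - j136.7 V.
Step 3 — Convert to polar: |V_total| = 151.1 V, ∠V_total = -115.2°.

V_total = 151.1∠-115.2° V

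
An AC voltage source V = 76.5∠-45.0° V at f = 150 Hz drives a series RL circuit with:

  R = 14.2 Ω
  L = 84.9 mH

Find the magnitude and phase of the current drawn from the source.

Step 1 — Angular frequency: ω = 2π·f = 2π·150 = 942.5 rad/s.
Step 2 — Component impedances:
  R: Z = R = 14.2 Ω
  L: Z = jωL = j·942.5·0.0849 = 0 + j80.02 Ω
Step 3 — Series combination: Z_total = R + L = 14.2 + j80.02 Ω = 81.27∠79.9° Ω.
Step 4 — Source phasor: V = 76.5∠-45.0° V = 54.09 - j54.09 V.
Step 5 — Ohm's law: I = V / Z_total = (54.09 - j54.09) / (14.2 + j80.02) = -0.5391 - j0.7717 A.
Step 6 — Convert to polar: |I| = 0.9413 A, ∠I = -124.9°.

I = 0.9413∠-124.9° A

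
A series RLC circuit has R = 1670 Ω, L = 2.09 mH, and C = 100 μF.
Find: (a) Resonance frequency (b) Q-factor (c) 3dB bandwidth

Step 1 — Resonance: ω₀ = 1/√(LC) = 1/√(0.00209·0.0001) = 2187 rad/s.
Step 2 — f₀ = ω₀/(2π) = 348.1 Hz.
Step 3 — Series Q: Q = ω₀L/R = 2187·0.00209/1670 = 0.002738.
Step 4 — Bandwidth: Δω = ω₀/Q = 7.99e+05 rad/s; BW = Δω/(2π) = 1.272e+05 Hz.

(a) f₀ = 348.1 Hz  (b) Q = 0.002738  (c) BW = 1.272e+05 Hz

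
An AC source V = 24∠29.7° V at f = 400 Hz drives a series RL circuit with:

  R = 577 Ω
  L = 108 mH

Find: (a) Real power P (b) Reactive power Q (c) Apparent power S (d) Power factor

Step 1 — Angular frequency: ω = 2π·f = 2π·400 = 2513 rad/s.
Step 2 — Component impedances:
  R: Z = R = 577 Ω
  L: Z = jωL = j·2513·0.108 = 0 + j271.4 Ω
Step 3 — Series combination: Z_total = R + L = 577 + j271.4 Ω = 637.7∠25.2° Ω.
Step 4 — Source phasor: V = 24∠29.7° V = 20.85 + j11.89 V.
Step 5 — Current: I = V / Z = 0.03752 + j0.002957 A = 0.03764∠4.5° A.
Step 6 — Complex power: S = V·I* = 0.8174 + j0.3845 VA.
Step 7 — Real power: P = Re(S) = 0.8174 W.
Step 8 — Reactive power: Q = Im(S) = 0.3845 VAR.
Step 9 — Apparent power: |S| = 0.9033 VA.
Step 10 — Power factor: PF = P/|S| = 0.9049 (lagging).

(a) P = 0.8174 W  (b) Q = 0.3845 VAR  (c) S = 0.9033 VA  (d) PF = 0.9049 (lagging)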